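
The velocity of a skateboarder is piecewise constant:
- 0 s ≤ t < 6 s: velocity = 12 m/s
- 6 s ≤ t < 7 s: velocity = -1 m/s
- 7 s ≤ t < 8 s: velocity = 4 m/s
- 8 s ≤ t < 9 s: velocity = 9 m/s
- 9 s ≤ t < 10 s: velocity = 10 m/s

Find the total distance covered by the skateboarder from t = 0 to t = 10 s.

96 m

Distance (not displacement) is the total path length: add the absolute areas under v-t.
0–6 s: |12| × 6 = 72 m
6–7 s: |-1| × 1 = 1 m
7–8 s: |4| × 1 = 4 m
8–9 s: |9| × 1 = 9 m
9–10 s: |10| × 1 = 10 m
Total distance = 96 m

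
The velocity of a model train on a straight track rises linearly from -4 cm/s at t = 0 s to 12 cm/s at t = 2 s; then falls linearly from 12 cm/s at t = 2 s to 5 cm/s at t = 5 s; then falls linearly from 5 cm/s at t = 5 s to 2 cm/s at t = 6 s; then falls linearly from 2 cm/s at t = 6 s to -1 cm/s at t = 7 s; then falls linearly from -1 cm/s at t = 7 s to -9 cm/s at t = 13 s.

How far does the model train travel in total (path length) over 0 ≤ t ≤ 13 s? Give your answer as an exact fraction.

419/6 cm

Total distance travelled is ∫|v| dt — sum the magnitudes of each area piece.
0–2 s: v = 0 at t = 0.5 s; triangle areas 1 + 9 = 10 cm
2–5 s: |½(12 + 5)(3)| = 25.5 cm
5–6 s: |½(5 + 2)(1)| = 3.5 cm
6–7 s: v = 0 at t = 20/3 s; triangle areas 2/3 + 1/6 = 5/6 cm
7–13 s: |½(-1 + -9)(6)| = 30 cm
Total distance = 419/6 cm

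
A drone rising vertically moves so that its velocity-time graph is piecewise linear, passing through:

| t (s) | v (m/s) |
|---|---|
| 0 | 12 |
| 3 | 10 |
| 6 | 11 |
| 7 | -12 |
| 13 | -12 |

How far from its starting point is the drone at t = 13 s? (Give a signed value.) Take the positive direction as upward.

-8 m

Displacement is the signed area under the v-t curve.
0–3 s: ½(12 + 10)(3) = 33 m
3–6 s: ½(10 + 11)(3) = 31.5 m
6–7 s: ½(11 + -12)(1) = -0.5 m
7–13 s: -12 × 6 = -72 m
Net displacement = -8 m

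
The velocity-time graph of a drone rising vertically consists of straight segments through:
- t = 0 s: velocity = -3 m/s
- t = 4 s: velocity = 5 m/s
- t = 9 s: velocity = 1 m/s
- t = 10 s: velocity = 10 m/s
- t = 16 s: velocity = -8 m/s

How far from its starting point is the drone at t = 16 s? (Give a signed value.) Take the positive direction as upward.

Net displacement equals the area under the velocity-time graph (areas below the axis count negative).
0–4 s: ½(-3 + 5)(4) = 4 m
4–9 s: ½(5 + 1)(5) = 15 m
9–10 s: ½(1 + 10)(1) = 5.5 m
10–16 s: ½(10 + -8)(6) = 6 m
Net displacement = 30.5 m

30.5 m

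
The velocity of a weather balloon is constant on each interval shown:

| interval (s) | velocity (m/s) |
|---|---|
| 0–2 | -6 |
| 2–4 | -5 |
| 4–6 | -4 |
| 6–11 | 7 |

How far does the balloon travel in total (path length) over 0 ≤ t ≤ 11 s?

65 m

Total distance travelled is ∫|v| dt — sum the magnitudes of each area piece.
0–2 s: |-6| × 2 = 12 m
2–4 s: |-5| × 2 = 10 m
4–6 s: |-4| × 2 = 8 m
6–11 s: |7| × 5 = 35 m
Total distance = 65 m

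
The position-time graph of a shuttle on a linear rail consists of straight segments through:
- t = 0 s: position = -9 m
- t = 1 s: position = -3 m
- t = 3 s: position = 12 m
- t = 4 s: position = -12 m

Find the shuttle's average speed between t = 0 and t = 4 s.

11.25 m/s

Average speed = (total path length)/(elapsed time); on a piecewise-linear x-t graph the path length is Σ|Δx|.
0–1 s: |Δx| = |-3 − -9| = 6 m
1–3 s: |Δx| = |12 − -3| = 15 m
3–4 s: |Δx| = |-12 − 12| = 24 m
Total path = 45 m; average speed = 45/4 = 11.25 m/s.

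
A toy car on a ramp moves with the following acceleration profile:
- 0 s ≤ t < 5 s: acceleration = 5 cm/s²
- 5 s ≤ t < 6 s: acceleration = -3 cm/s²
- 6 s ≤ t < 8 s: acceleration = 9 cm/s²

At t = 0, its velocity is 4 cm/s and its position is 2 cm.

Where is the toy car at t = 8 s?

On each constant-a segment, Δv = aΔt and Δx = v₀Δt + ½aΔt²; chain segment to segment.
0–5 s: v starts 4 cm/s; Δx = 4·5 + ½·5·5² = 82.5 cm; v ends 29 cm/s.
5–6 s: v starts 29 cm/s; Δx = 29·1 + ½·-3·1² = 27.5 cm; v ends 26 cm/s.
6–8 s: v starts 26 cm/s; Δx = 26·2 + ½·9·2² = 70 cm; v ends 44 cm/s.
x(8) = 2 + Σ Δx = 182 cm.

182 cm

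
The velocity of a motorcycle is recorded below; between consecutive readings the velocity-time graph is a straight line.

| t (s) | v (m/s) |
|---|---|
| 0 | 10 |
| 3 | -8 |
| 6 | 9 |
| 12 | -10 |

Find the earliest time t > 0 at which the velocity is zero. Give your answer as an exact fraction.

t = 5/3 s

v changes sign on 0–3 s (from 10 to -8); the graph is linear there, so v = 0 at t = 0 + (-10)·(3 − 0)/(-8 − 10) = 5/3 s.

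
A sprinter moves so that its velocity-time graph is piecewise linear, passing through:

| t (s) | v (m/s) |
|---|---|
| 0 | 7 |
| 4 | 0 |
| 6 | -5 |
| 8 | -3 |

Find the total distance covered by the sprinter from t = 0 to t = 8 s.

27 m

Total distance travelled is ∫|v| dt — sum the magnitudes of each area piece.
0–4 s: |½(7 + 0)(4)| = 14 m
4–6 s: |½(0 + -5)(2)| = 5 m
6–8 s: |½(-5 + -3)(2)| = 8 m
Total distance = 27 m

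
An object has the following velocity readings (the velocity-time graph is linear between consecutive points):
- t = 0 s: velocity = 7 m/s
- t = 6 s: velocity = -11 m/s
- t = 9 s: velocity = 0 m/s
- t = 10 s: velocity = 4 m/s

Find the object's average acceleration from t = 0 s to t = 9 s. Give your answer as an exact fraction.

-7/9 m/s²

Average acceleration = Δv/Δt = (0 − 7)/(9 − 0) = -7/9 m/s².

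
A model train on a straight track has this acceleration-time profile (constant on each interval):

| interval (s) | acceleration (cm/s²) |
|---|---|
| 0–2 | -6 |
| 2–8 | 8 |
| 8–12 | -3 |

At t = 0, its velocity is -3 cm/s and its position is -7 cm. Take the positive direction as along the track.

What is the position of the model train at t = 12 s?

On each constant-a segment, Δv = aΔt and Δx = v₀Δt + ½aΔt²; chain segment to segment.
0–2 s: v starts -3 cm/s; Δx = -3·2 + ½·-6·2² = -18 cm; v ends -15 cm/s.
2–8 s: v starts -15 cm/s; Δx = -15·6 + ½·8·6² = 54 cm; v ends 33 cm/s.
8–12 s: v starts 33 cm/s; Δx = 33·4 + ½·-3·4² = 108 cm; v ends 21 cm/s.
x(12) = -7 + Σ Δx = 137 cm.

137 cm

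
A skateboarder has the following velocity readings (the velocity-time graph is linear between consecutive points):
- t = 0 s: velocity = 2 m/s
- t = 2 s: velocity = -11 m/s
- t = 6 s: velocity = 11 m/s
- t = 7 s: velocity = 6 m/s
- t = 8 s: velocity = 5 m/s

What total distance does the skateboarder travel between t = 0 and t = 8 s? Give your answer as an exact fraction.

Total distance travelled is ∫|v| dt — sum the magnitudes of each area piece.
0–2 s: v = 0 at t = 4/13 s; triangle areas 4/13 + 121/13 = 125/13 m
2–6 s: v = 0 at t = 4 s; triangle areas 11 + 11 = 22 m
6–7 s: |½(11 + 6)(1)| = 8.5 m
7–8 s: |½(6 + 5)(1)| = 5.5 m
Total distance = 593/13 m

593/13 m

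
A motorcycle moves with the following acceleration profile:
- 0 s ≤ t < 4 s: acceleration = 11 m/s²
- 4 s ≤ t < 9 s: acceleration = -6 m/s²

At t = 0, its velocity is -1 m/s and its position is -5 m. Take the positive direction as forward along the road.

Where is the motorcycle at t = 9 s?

219 m

On each constant-a segment, Δv = aΔt and Δx = v₀Δt + ½aΔt²; chain segment to segment.
0–4 s: v starts -1 m/s; Δx = -1·4 + ½·11·4² = 84 m; v ends 43 m/s.
4–9 s: v starts 43 m/s; Δx = 43·5 + ½·-6·5² = 140 m; v ends 13 m/s.
x(9) = -5 + Σ Δx = 219 m.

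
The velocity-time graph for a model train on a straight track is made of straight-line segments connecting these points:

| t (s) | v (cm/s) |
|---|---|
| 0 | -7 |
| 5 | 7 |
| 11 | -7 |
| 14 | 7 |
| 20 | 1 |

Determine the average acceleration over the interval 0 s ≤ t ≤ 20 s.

0.4 cm/s²

Average acceleration = Δv/Δt = (1 − -7)/(20 − 0) = 0.4 cm/s².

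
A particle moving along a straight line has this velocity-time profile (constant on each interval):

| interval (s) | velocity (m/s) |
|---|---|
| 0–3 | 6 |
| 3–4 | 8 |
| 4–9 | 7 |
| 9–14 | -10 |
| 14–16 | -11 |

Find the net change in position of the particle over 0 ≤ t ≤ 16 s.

Net displacement equals the area under the velocity-time graph (areas below the axis count negative).
0–3 s: 6 × 3 = 18 m
3–4 s: 8 × 1 = 8 m
4–9 s: 7 × 5 = 35 m
9–14 s: -10 × 5 = -50 m
14–16 s: -11 × 2 = -22 m
Net displacement = -11 m

-11 m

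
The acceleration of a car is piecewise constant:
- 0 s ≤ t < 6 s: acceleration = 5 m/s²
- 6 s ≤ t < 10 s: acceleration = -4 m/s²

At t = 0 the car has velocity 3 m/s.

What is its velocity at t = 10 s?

17 m/s

Δv equals the area under the a-t graph; then v = v₀ + Δv.
0–6 s: 5 × 6 = 30 m/s
6–10 s: -4 × 4 = -16 m/s
Δv = 14 m/s, so v(10) = 3 + (14) = 17 m/s.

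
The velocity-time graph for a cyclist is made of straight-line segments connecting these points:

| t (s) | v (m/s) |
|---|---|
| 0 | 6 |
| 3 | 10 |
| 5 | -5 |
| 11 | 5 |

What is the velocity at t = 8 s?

On 5–11 s the graph is linear from -5 to 5 m/s: v(8) = -5 + (5 − -5)·(8 − 5)/(11 − 5) = 0 m/s.

0 m/s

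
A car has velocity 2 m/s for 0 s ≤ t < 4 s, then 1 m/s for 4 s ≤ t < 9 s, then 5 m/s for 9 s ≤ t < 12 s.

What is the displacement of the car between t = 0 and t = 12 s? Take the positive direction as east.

Net displacement equals the area under the velocity-time graph (areas below the axis count negative).
0–4 s: 2 × 4 = 8 m
4–9 s: 1 × 5 = 5 m
9–12 s: 5 × 3 = 15 m
Net displacement = 28 m

28 m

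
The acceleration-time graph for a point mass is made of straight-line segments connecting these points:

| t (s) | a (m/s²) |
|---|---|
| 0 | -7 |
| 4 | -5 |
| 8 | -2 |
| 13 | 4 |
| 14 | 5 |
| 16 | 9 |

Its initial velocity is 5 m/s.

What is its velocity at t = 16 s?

Δv equals the area under the a-t graph; then v = v₀ + Δv.
0–4 s: ½(-7 + -5)(4) = -24 m/s
4–8 s: ½(-5 + -2)(4) = -14 m/s
8–13 s: ½(-2 + 4)(5) = 5 m/s
13–14 s: ½(4 + 5)(1) = 4.5 m/s
14–16 s: ½(5 + 9)(2) = 14 m/s
Δv = -14.5 m/s, so v(16) = 5 + (-14.5) = -9.5 m/s.

-9.5 m/s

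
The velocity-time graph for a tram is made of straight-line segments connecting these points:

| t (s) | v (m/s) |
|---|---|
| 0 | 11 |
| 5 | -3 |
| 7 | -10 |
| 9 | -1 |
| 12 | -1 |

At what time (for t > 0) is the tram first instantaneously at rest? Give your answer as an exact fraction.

v changes sign on 0–5 s (from 11 to -3); the graph is linear there, so v = 0 at t = 0 + (-11)·(5 − 0)/(-3 − 11) = 55/14 s.

t = 55/14 s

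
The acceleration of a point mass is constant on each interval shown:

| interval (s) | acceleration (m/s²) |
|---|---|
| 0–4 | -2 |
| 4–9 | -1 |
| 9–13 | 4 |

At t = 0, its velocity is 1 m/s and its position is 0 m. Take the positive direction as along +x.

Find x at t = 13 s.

-75.5 m

On each constant-a segment, Δv = aΔt and Δx = v₀Δt + ½aΔt²; chain segment to segment.
0–4 s: v starts 1 m/s; Δx = 1·4 + ½·-2·4² = -12 m; v ends -7 m/s.
4–9 s: v starts -7 m/s; Δx = -7·5 + ½·-1·5² = -47.5 m; v ends -12 m/s.
9–13 s: v starts -12 m/s; Δx = -12·4 + ½·4·4² = -16 m; v ends 4 m/s.
x(13) = 0 + Σ Δx = -75.5 m.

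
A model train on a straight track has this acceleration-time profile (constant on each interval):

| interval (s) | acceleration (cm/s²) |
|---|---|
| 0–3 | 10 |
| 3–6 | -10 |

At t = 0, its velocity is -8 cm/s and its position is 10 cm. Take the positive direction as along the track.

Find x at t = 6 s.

52 cm

On each constant-a segment, Δv = aΔt and Δx = v₀Δt + ½aΔt²; chain segment to segment.
0–3 s: v starts -8 cm/s; Δx = -8·3 + ½·10·3² = 21 cm; v ends 22 cm/s.
3–6 s: v starts 22 cm/s; Δx = 22·3 + ½·-10·3² = 21 cm; v ends -8 cm/s.
x(6) = 10 + Σ Δx = 52 cm.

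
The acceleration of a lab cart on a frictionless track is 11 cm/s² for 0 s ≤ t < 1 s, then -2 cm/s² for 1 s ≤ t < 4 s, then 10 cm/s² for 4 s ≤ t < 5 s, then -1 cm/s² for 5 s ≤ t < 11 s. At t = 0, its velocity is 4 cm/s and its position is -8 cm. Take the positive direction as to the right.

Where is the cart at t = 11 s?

On each constant-a segment, Δv = aΔt and Δx = v₀Δt + ½aΔt²; chain segment to segment.
0–1 s: v starts 4 cm/s; Δx = 4·1 + ½·11·1² = 9.5 cm; v ends 15 cm/s.
1–4 s: v starts 15 cm/s; Δx = 15·3 + ½·-2·3² = 36 cm; v ends 9 cm/s.
4–5 s: v starts 9 cm/s; Δx = 9·1 + ½·10·1² = 14 cm; v ends 19 cm/s.
5–11 s: v starts 19 cm/s; Δx = 19·6 + ½·-1·6² = 96 cm; v ends 13 cm/s.
x(11) = -8 + Σ Δx = 147.5 cm.

147.5 cm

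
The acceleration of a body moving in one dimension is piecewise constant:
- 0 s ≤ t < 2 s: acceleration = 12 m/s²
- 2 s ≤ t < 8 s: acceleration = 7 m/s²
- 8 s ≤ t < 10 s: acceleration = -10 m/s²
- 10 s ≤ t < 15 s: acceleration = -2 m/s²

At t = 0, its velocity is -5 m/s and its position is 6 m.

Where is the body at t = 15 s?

On each constant-a segment, Δv = aΔt and Δx = v₀Δt + ½aΔt²; chain segment to segment.
0–2 s: v starts -5 m/s; Δx = -5·2 + ½·12·2² = 14 m; v ends 19 m/s.
2–8 s: v starts 19 m/s; Δx = 19·6 + ½·7·6² = 240 m; v ends 61 m/s.
8–10 s: v starts 61 m/s; Δx = 61·2 + ½·-10·2² = 102 m; v ends 41 m/s.
10–15 s: v starts 41 m/s; Δx = 41·5 + ½·-2·5² = 180 m; v ends 31 m/s.
x(15) = 6 + Σ Δx = 542 m.

542 m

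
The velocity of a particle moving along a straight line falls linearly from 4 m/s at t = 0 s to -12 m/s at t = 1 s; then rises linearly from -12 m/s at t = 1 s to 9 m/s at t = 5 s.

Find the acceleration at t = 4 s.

5.25 m/s²

Acceleration is the slope of the v-t graph on 1–5 s: (9 − -12)/(5 − 1) = 5.25 m/s².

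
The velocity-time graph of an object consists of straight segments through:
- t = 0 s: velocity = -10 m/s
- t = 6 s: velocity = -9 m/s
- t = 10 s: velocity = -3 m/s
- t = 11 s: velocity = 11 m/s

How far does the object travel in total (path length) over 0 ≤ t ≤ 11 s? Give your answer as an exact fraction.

1199/14 m

Total distance travelled is ∫|v| dt — sum the magnitudes of each area piece.
0–6 s: |½(-10 + -9)(6)| = 57 m
6–10 s: |½(-9 + -3)(4)| = 24 m
10–11 s: v = 0 at t = 143/14 s; triangle areas 9/28 + 121/28 = 65/14 m
Total distance = 1199/14 m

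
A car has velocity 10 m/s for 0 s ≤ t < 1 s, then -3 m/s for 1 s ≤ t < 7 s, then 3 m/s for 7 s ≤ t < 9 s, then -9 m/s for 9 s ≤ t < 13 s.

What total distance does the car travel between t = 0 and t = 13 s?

70 m

Distance (not displacement) is the total path length: add the absolute areas under v-t.
0–1 s: |10| × 1 = 10 m
1–7 s: |-3| × 6 = 18 m
7–9 s: |3| × 2 = 6 m
9–13 s: |-9| × 4 = 36 m
Total distance = 70 m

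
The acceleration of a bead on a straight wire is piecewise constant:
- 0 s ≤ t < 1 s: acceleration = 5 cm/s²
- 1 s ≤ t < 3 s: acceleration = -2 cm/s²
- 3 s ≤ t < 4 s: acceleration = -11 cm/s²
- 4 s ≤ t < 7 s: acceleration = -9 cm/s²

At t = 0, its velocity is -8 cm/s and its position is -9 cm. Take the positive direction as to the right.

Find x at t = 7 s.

-131.5 cm

On each constant-a segment, Δv = aΔt and Δx = v₀Δt + ½aΔt²; chain segment to segment.
0–1 s: v starts -8 cm/s; Δx = -8·1 + ½·5·1² = -5.5 cm; v ends -3 cm/s.
1–3 s: v starts -3 cm/s; Δx = -3·2 + ½·-2·2² = -10 cm; v ends -7 cm/s.
3–4 s: v starts -7 cm/s; Δx = -7·1 + ½·-11·1² = -12.5 cm; v ends -18 cm/s.
4–7 s: v starts -18 cm/s; Δx = -18·3 + ½·-9·3² = -94.5 cm; v ends -45 cm/s.
x(7) = -9 + Σ Δx = -131.5 cm.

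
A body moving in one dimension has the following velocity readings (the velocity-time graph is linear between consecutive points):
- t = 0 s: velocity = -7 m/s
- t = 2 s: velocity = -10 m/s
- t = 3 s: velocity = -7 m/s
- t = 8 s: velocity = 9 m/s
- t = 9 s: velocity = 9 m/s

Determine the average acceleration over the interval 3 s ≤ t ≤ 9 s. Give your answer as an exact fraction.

Average acceleration = Δv/Δt = (9 − -7)/(9 − 3) = 8/3 m/s².

8/3 m/s²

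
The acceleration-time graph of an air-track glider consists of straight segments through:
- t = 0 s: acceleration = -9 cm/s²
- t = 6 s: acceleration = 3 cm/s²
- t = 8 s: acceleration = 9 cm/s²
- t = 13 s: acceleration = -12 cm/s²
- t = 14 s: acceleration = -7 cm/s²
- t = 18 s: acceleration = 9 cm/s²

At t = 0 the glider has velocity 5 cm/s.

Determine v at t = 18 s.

-14 cm/s

Δv equals the area under the a-t graph; then v = v₀ + Δv.
0–6 s: ½(-9 + 3)(6) = -18 cm/s
6–8 s: ½(3 + 9)(2) = 12 cm/s
8–13 s: ½(9 + -12)(5) = -7.5 cm/s
13–14 s: ½(-12 + -7)(1) = -9.5 cm/s
14–18 s: ½(-7 + 9)(4) = 4 cm/s
Δv = -19 cm/s, so v(18) = 5 + (-19) = -14 cm/s.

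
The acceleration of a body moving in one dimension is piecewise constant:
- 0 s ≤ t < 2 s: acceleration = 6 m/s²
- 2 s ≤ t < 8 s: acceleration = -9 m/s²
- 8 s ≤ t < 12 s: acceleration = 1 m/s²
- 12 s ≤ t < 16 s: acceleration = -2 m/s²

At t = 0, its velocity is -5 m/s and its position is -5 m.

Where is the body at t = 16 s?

On each constant-a segment, Δv = aΔt and Δx = v₀Δt + ½aΔt²; chain segment to segment.
0–2 s: v starts -5 m/s; Δx = -5·2 + ½·6·2² = 2 m; v ends 7 m/s.
2–8 s: v starts 7 m/s; Δx = 7·6 + ½·-9·6² = -120 m; v ends -47 m/s.
8–12 s: v starts -47 m/s; Δx = -47·4 + ½·1·4² = -180 m; v ends -43 m/s.
12–16 s: v starts -43 m/s; Δx = -43·4 + ½·-2·4² = -188 m; v ends -51 m/s.
x(16) = -5 + Σ Δx = -491 m.

-491 m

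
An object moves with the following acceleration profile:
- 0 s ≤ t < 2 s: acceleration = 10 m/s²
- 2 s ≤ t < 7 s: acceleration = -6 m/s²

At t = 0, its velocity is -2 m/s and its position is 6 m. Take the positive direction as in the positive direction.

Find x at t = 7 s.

37 m

On each constant-a segment, Δv = aΔt and Δx = v₀Δt + ½aΔt²; chain segment to segment.
0–2 s: v starts -2 m/s; Δx = -2·2 + ½·10·2² = 16 m; v ends 18 m/s.
2–7 s: v starts 18 m/s; Δx = 18·5 + ½·-6·5² = 15 m; v ends -12 m/s.
x(7) = 6 + Σ Δx = 37 m.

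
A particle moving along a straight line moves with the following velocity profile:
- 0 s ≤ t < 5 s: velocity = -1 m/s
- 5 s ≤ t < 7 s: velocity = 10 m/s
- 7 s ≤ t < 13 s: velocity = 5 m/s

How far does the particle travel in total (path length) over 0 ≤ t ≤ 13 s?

55 m

Distance (not displacement) is the total path length: add the absolute areas under v-t.
0–5 s: |-1| × 5 = 5 m
5–7 s: |10| × 2 = 20 m
7–13 s: |5| × 6 = 30 m
Total distance = 55 m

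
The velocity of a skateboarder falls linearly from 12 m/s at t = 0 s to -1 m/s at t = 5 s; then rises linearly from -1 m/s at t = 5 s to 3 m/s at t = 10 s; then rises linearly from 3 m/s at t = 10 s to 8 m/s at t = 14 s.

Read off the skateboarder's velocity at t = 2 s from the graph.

6.8 m/s

On 0–5 s the graph is linear from 12 to -1 m/s: v(2) = 12 + (-1 − 12)·(2 − 0)/(5 − 0) = 6.8 m/s.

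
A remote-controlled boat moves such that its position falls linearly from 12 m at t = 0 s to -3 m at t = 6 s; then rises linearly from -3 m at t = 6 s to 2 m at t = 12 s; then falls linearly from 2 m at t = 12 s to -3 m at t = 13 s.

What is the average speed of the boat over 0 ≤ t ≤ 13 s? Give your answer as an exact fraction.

25/13 m/s

Average speed = (total path length)/(elapsed time); on a piecewise-linear x-t graph the path length is Σ|Δx|.
0–6 s: |Δx| = |-3 − 12| = 15 m
6–12 s: |Δx| = |2 − -3| = 5 m
12–13 s: |Δx| = |-3 − 2| = 5 m
Total path = 25 m; average speed = 25/13 = 25/13 m/s.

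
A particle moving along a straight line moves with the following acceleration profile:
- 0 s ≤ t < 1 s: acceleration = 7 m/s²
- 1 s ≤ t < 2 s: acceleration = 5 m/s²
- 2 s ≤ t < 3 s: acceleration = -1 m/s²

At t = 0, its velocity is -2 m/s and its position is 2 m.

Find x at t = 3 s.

On each constant-a segment, Δv = aΔt and Δx = v₀Δt + ½aΔt²; chain segment to segment.
0–1 s: v starts -2 m/s; Δx = -2·1 + ½·7·1² = 1.5 m; v ends 5 m/s.
1–2 s: v starts 5 m/s; Δx = 5·1 + ½·5·1² = 7.5 m; v ends 10 m/s.
2–3 s: v starts 10 m/s; Δx = 10·1 + ½·-1·1² = 9.5 m; v ends 9 m/s.
x(3) = 2 + Σ Δx = 20.5 m.

20.5 m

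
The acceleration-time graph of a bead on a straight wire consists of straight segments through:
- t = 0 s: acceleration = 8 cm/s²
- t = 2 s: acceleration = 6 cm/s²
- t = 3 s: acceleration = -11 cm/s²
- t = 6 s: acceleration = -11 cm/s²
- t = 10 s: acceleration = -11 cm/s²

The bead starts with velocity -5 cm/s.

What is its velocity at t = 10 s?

Δv equals the area under the a-t graph; then v = v₀ + Δv.
0–2 s: ½(8 + 6)(2) = 14 cm/s
2–3 s: ½(6 + -11)(1) = -2.5 cm/s
3–6 s: -11 × 3 = -33 cm/s
6–10 s: -11 × 4 = -44 cm/s
Δv = -65.5 cm/s, so v(10) = -5 + (-65.5) = -70.5 cm/s.

-70.5 cm/s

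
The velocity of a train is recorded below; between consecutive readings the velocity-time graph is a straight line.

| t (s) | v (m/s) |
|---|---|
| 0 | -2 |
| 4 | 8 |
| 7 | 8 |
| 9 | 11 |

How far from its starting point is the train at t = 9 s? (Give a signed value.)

Displacement is the signed area under the v-t curve.
0–4 s: ½(-2 + 8)(4) = 12 m
4–7 s: 8 × 3 = 24 m
7–9 s: ½(8 + 11)(2) = 19 m
Net displacement = 55 m

55 m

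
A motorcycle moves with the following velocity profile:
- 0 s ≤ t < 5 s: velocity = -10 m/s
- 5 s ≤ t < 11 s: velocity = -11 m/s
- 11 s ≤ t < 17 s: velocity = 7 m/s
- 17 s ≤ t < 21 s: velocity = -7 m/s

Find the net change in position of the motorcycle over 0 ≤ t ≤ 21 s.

-102 m

Displacement is the signed area under the v-t curve.
0–5 s: -10 × 5 = -50 m
5–11 s: -11 × 6 = -66 m
11–17 s: 7 × 6 = 42 m
17–21 s: -7 × 4 = -28 m
Net displacement = -102 m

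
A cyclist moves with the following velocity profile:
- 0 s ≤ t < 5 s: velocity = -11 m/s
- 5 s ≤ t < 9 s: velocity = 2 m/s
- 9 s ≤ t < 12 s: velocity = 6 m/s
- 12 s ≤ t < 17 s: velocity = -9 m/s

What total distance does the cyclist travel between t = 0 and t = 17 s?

Total distance travelled is ∫|v| dt — sum the magnitudes of each area piece.
0–5 s: |-11| × 5 = 55 m
5–9 s: |2| × 4 = 8 m
9–12 s: |6| × 3 = 18 m
12–17 s: |-9| × 5 = 45 m
Total distance = 126 m

126 m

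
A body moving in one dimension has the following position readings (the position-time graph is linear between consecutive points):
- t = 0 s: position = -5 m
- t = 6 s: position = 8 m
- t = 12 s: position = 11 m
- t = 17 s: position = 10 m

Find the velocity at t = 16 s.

Velocity is the slope of the x-t graph on 12–17 s: (10 − 11)/(17 − 12) = -0.2 m/s.

-0.2 m/s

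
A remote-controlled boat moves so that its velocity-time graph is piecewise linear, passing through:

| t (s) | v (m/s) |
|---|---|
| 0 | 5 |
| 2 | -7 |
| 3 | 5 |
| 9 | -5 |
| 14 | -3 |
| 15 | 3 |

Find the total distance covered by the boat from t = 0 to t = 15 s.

45.75 m

Distance (not displacement) is the total path length: add the absolute areas under v-t.
0–2 s: v = 0 at t = 5/6 s; triangle areas 25/12 + 49/12 = 37/6 m
2–3 s: v = 0 at t = 31/12 s; triangle areas 49/24 + 25/24 = 37/12 m
3–9 s: v = 0 at t = 6 s; triangle areas 7.5 + 7.5 = 15 m
9–14 s: |½(-5 + -3)(5)| = 20 m
14–15 s: v = 0 at t = 14.5 s; triangle areas 0.75 + 0.75 = 1.5 m
Total distance = 45.75 m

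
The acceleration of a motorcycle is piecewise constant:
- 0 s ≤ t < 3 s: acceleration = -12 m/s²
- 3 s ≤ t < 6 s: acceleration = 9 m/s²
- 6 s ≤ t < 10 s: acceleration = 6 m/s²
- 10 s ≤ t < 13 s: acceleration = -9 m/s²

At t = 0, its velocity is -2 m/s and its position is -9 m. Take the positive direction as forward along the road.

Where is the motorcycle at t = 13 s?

-140 m

On each constant-a segment, Δv = aΔt and Δx = v₀Δt + ½aΔt²; chain segment to segment.
0–3 s: v starts -2 m/s; Δx = -2·3 + ½·-12·3² = -60 m; v ends -38 m/s.
3–6 s: v starts -38 m/s; Δx = -38·3 + ½·9·3² = -73.5 m; v ends -11 m/s.
6–10 s: v starts -11 m/s; Δx = -11·4 + ½·6·4² = 4 m; v ends 13 m/s.
10–13 s: v starts 13 m/s; Δx = 13·3 + ½·-9·3² = -1.5 m; v ends -14 m/s.
x(13) = -9 + Σ Δx = -140 m.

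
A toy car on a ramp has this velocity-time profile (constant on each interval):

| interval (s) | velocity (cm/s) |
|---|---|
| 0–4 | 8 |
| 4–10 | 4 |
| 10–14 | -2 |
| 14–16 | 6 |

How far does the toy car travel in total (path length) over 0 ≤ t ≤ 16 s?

Distance (not displacement) is the total path length: add the absolute areas under v-t.
0–4 s: |8| × 4 = 32 cm
4–10 s: |4| × 6 = 24 cm
10–14 s: |-2| × 4 = 8 cm
14–16 s: |6| × 2 = 12 cm
Total distance = 76 cm

76 cm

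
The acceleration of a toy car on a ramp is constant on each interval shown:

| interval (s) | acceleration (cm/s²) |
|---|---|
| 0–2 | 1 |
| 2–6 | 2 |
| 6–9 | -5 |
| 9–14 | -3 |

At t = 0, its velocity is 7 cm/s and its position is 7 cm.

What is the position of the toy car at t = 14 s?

76 cm

On each constant-a segment, Δv = aΔt and Δx = v₀Δt + ½aΔt²; chain segment to segment.
0–2 s: v starts 7 cm/s; Δx = 7·2 + ½·1·2² = 16 cm; v ends 9 cm/s.
2–6 s: v starts 9 cm/s; Δx = 9·4 + ½·2·4² = 52 cm; v ends 17 cm/s.
6–9 s: v starts 17 cm/s; Δx = 17·3 + ½·-5·3² = 28.5 cm; v ends 2 cm/s.
9–14 s: v starts 2 cm/s; Δx = 2·5 + ½·-3·5² = -27.5 cm; v ends -13 cm/s.
x(14) = 7 + Σ Δx = 76 cm.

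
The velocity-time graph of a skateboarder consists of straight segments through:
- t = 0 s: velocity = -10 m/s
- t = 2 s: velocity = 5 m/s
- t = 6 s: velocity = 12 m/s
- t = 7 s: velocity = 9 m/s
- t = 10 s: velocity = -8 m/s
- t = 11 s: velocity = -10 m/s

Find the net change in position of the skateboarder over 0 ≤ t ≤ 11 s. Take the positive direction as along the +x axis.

Net displacement equals the area under the velocity-time graph (areas below the axis count negative).
0–2 s: ½(-10 + 5)(2) = -5 m
2–6 s: ½(5 + 12)(4) = 34 m
6–7 s: ½(12 + 9)(1) = 10.5 m
7–10 s: ½(9 + -8)(3) = 1.5 m
10–11 s: ½(-8 + -10)(1) = -9 m
Net displacement = 32 m

32 m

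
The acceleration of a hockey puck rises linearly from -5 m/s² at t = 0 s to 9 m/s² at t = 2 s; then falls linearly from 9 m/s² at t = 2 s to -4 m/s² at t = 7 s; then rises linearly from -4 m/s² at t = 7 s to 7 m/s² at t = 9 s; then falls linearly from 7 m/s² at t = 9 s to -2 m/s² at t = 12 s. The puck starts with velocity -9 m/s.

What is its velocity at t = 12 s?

Δv equals the area under the a-t graph; then v = v₀ + Δv.
0–2 s: ½(-5 + 9)(2) = 4 m/s
2–7 s: ½(9 + -4)(5) = 12.5 m/s
7–9 s: ½(-4 + 7)(2) = 3 m/s
9–12 s: ½(7 + -2)(3) = 7.5 m/s
Δv = 27 m/s, so v(12) = -9 + (27) = 18 m/s.

18 m/s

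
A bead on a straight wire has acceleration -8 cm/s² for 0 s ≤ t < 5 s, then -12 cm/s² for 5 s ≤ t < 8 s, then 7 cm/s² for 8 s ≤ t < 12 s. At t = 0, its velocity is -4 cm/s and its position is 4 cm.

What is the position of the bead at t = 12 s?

On each constant-a segment, Δv = aΔt and Δx = v₀Δt + ½aΔt²; chain segment to segment.
0–5 s: v starts -4 cm/s; Δx = -4·5 + ½·-8·5² = -120 cm; v ends -44 cm/s.
5–8 s: v starts -44 cm/s; Δx = -44·3 + ½·-12·3² = -186 cm; v ends -80 cm/s.
8–12 s: v starts -80 cm/s; Δx = -80·4 + ½·7·4² = -264 cm; v ends -52 cm/s.
x(12) = 4 + Σ Δx = -566 cm.

-566 cm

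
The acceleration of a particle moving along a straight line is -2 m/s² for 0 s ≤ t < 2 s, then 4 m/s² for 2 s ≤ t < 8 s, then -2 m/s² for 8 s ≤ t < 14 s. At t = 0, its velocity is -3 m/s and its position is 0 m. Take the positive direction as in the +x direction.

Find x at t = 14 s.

86 m

On each constant-a segment, Δv = aΔt and Δx = v₀Δt + ½aΔt²; chain segment to segment.
0–2 s: v starts -3 m/s; Δx = -3·2 + ½·-2·2² = -10 m; v ends -7 m/s.
2–8 s: v starts -7 m/s; Δx = -7·6 + ½·4·6² = 30 m; v ends 17 m/s.
8–14 s: v starts 17 m/s; Δx = 17·6 + ½·-2·6² = 66 m; v ends 5 m/s.
x(14) = 0 + Σ Δx = 86 m.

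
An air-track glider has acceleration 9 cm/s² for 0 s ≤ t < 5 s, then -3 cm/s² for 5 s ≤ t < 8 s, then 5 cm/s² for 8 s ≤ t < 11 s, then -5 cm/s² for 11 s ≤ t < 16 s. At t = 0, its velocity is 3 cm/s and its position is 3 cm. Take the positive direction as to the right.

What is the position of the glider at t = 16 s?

On each constant-a segment, Δv = aΔt and Δx = v₀Δt + ½aΔt²; chain segment to segment.
0–5 s: v starts 3 cm/s; Δx = 3·5 + ½·9·5² = 127.5 cm; v ends 48 cm/s.
5–8 s: v starts 48 cm/s; Δx = 48·3 + ½·-3·3² = 130.5 cm; v ends 39 cm/s.
8–11 s: v starts 39 cm/s; Δx = 39·3 + ½·5·3² = 139.5 cm; v ends 54 cm/s.
11–16 s: v starts 54 cm/s; Δx = 54·5 + ½·-5·5² = 207.5 cm; v ends 29 cm/s.
x(16) = 3 + Σ Δx = 608 cm.

608 cm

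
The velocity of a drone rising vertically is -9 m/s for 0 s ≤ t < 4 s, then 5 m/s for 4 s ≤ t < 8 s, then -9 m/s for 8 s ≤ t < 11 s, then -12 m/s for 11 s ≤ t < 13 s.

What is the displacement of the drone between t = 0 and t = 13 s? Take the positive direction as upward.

-67 m

Net displacement equals the area under the velocity-time graph (areas below the axis count negative).
0–4 s: -9 × 4 = -36 m
4–8 s: 5 × 4 = 20 m
8–11 s: -9 × 3 = -27 m
11–13 s: -12 × 2 = -24 m
Net displacement = -67 m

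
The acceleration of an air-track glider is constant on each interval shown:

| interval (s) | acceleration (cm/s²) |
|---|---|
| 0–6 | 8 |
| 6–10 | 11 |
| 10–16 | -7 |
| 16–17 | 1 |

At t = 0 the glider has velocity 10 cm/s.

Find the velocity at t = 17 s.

Δv equals the area under the a-t graph; then v = v₀ + Δv.
0–6 s: 8 × 6 = 48 cm/s
6–10 s: 11 × 4 = 44 cm/s
10–16 s: -7 × 6 = -42 cm/s
16–17 s: 1 × 1 = 1 cm/s
Δv = 51 cm/s, so v(17) = 10 + (51) = 61 cm/s.

61 cm/s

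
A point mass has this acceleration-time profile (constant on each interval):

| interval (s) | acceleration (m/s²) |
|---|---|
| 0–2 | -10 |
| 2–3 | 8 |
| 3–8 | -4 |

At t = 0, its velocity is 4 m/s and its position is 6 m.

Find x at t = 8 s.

-108 m

On each constant-a segment, Δv = aΔt and Δx = v₀Δt + ½aΔt²; chain segment to segment.
0–2 s: v starts 4 m/s; Δx = 4·2 + ½·-10·2² = -12 m; v ends -16 m/s.
2–3 s: v starts -16 m/s; Δx = -16·1 + ½·8·1² = -12 m; v ends -8 m/s.
3–8 s: v starts -8 m/s; Δx = -8·5 + ½·-4·5² = -90 m; v ends -28 m/s.
x(8) = 6 + Σ Δx = -108 m.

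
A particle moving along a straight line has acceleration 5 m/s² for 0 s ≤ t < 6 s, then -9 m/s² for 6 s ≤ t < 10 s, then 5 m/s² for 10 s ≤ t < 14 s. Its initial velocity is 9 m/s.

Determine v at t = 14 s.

Δv equals the area under the a-t graph; then v = v₀ + Δv.
0–6 s: 5 × 6 = 30 m/s
6–10 s: -9 × 4 = -36 m/s
10–14 s: 5 × 4 = 20 m/s
Δv = 14 m/s, so v(14) = 9 + (14) = 23 m/s.

23 m/s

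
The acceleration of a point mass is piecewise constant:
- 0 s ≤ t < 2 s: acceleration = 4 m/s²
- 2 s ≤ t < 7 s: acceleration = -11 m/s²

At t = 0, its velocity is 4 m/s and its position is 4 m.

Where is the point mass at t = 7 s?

On each constant-a segment, Δv = aΔt and Δx = v₀Δt + ½aΔt²; chain segment to segment.
0–2 s: v starts 4 m/s; Δx = 4·2 + ½·4·2² = 16 m; v ends 12 m/s.
2–7 s: v starts 12 m/s; Δx = 12·5 + ½·-11·5² = -77.5 m; v ends -43 m/s.
x(7) = 4 + Σ Δx = -57.5 m.

-57.5 m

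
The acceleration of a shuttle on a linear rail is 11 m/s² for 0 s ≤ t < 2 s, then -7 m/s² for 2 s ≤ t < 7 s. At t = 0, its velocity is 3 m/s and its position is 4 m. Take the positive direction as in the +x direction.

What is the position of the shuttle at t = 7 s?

69.5 m

On each constant-a segment, Δv = aΔt and Δx = v₀Δt + ½aΔt²; chain segment to segment.
0–2 s: v starts 3 m/s; Δx = 3·2 + ½·11·2² = 28 m; v ends 25 m/s.
2–7 s: v starts 25 m/s; Δx = 25·5 + ½·-7·5² = 37.5 m; v ends -10 m/s.
x(7) = 4 + Σ Δx = 69.5 m.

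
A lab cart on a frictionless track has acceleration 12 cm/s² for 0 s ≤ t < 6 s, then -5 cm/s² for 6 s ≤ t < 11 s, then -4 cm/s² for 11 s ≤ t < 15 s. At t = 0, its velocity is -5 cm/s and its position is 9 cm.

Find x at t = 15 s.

603.5 cm

On each constant-a segment, Δv = aΔt and Δx = v₀Δt + ½aΔt²; chain segment to segment.
0–6 s: v starts -5 cm/s; Δx = -5·6 + ½·12·6² = 186 cm; v ends 67 cm/s.
6–11 s: v starts 67 cm/s; Δx = 67·5 + ½·-5·5² = 272.5 cm; v ends 42 cm/s.
11–15 s: v starts 42 cm/s; Δx = 42·4 + ½·-4·4² = 136 cm; v ends 26 cm/s.
x(15) = 9 + Σ Δx = 603.5 cm.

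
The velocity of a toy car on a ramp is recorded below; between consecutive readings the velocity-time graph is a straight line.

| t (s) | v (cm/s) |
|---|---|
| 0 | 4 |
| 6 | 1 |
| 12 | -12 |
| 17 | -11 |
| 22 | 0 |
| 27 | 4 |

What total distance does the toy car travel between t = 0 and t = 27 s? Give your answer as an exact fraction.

1865/13 cm

Distance (not displacement) is the total path length: add the absolute areas under v-t.
0–6 s: |½(4 + 1)(6)| = 15 cm
6–12 s: v = 0 at t = 84/13 s; triangle areas 3/13 + 432/13 = 435/13 cm
12–17 s: |½(-12 + -11)(5)| = 57.5 cm
17–22 s: |½(-11 + 0)(5)| = 27.5 cm
22–27 s: |½(0 + 4)(5)| = 10 cm
Total distance = 1865/13 cm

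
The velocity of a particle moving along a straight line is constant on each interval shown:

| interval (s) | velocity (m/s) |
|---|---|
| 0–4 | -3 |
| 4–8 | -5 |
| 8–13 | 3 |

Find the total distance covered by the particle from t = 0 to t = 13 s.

47 m

Distance (not displacement) is the total path length: add the absolute areas under v-t.
0–4 s: |-3| × 4 = 12 m
4–8 s: |-5| × 4 = 20 m
8–13 s: |3| × 5 = 15 m
Total distance = 47 m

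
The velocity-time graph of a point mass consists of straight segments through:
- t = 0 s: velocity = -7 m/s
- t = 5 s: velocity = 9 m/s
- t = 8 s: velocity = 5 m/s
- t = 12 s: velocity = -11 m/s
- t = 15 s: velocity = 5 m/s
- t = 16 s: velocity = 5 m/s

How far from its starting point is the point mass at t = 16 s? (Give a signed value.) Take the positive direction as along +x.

10 m

Net displacement equals the area under the velocity-time graph (areas below the axis count negative).
0–5 s: ½(-7 + 9)(5) = 5 m
5–8 s: ½(9 + 5)(3) = 21 m
8–12 s: ½(5 + -11)(4) = -12 m
12–15 s: ½(-11 + 5)(3) = -9 m
15–16 s: 5 × 1 = 5 m
Net displacement = 10 m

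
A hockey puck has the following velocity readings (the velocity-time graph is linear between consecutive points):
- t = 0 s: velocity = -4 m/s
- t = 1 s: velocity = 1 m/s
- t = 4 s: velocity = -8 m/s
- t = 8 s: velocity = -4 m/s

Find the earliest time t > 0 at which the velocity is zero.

t = 0.8 s

v changes sign on 0–1 s (from -4 to 1); the graph is linear there, so v = 0 at t = 0 + (4)·(1 − 0)/(1 − -4) = 0.8 s.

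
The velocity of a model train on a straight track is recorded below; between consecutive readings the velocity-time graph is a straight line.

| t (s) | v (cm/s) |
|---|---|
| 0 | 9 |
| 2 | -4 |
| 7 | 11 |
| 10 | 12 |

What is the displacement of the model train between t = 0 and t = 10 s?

Net displacement equals the area under the velocity-time graph (areas below the axis count negative).
0–2 s: ½(9 + -4)(2) = 5 cm
2–7 s: ½(-4 + 11)(5) = 17.5 cm
7–10 s: ½(11 + 12)(3) = 34.5 cm
Net displacement = 57 cm

57 cm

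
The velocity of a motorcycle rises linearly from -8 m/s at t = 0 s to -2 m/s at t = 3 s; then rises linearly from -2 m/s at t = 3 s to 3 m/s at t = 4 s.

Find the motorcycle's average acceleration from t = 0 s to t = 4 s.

Average acceleration = Δv/Δt = (3 − -8)/(4 − 0) = 2.75 m/s².

2.75 m/s²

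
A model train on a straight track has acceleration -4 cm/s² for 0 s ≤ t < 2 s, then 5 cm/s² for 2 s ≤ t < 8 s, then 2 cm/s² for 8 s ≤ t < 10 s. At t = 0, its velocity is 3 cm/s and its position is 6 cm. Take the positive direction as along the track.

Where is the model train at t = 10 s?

On each constant-a segment, Δv = aΔt and Δx = v₀Δt + ½aΔt²; chain segment to segment.
0–2 s: v starts 3 cm/s; Δx = 3·2 + ½·-4·2² = -2 cm; v ends -5 cm/s.
2–8 s: v starts -5 cm/s; Δx = -5·6 + ½·5·6² = 60 cm; v ends 25 cm/s.
8–10 s: v starts 25 cm/s; Δx = 25·2 + ½·2·2² = 54 cm; v ends 29 cm/s.
x(10) = 6 + Σ Δx = 118 cm.

118 cm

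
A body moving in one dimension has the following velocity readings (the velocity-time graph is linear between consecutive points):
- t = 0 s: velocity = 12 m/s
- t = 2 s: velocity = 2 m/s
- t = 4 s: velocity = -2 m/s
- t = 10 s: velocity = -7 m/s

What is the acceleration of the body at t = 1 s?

Acceleration is the slope of the v-t graph on 0–2 s: (2 − 12)/(2 − 0) = -5 m/s².

-5 m/s²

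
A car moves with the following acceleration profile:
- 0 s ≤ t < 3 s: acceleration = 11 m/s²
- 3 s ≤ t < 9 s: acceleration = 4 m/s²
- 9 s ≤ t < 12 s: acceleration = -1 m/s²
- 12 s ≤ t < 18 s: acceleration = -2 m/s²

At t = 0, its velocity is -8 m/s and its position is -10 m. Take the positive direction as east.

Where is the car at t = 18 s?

On each constant-a segment, Δv = aΔt and Δx = v₀Δt + ½aΔt²; chain segment to segment.
0–3 s: v starts -8 m/s; Δx = -8·3 + ½·11·3² = 25.5 m; v ends 25 m/s.
3–9 s: v starts 25 m/s; Δx = 25·6 + ½·4·6² = 222 m; v ends 49 m/s.
9–12 s: v starts 49 m/s; Δx = 49·3 + ½·-1·3² = 142.5 m; v ends 46 m/s.
12–18 s: v starts 46 m/s; Δx = 46·6 + ½·-2·6² = 240 m; v ends 34 m/s.
x(18) = -10 + Σ Δx = 620 m.

620 m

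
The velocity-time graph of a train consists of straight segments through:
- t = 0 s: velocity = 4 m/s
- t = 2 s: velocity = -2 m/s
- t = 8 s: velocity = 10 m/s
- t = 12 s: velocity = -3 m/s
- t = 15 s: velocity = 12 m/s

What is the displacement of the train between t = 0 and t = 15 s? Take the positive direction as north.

53.5 m

Displacement is the signed area under the v-t curve.
0–2 s: ½(4 + -2)(2) = 2 m
2–8 s: ½(-2 + 10)(6) = 24 m
8–12 s: ½(10 + -3)(4) = 14 m
12–15 s: ½(-3 + 12)(3) = 13.5 m
Net displacement = 53.5 m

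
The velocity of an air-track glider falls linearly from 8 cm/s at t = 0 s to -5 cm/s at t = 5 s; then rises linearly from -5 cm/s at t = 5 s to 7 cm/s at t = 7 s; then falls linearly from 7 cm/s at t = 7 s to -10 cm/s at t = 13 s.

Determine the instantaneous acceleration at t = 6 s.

6 cm/s²

Acceleration is the slope of the v-t graph on 5–7 s: (7 − -5)/(7 − 5) = 6 cm/s².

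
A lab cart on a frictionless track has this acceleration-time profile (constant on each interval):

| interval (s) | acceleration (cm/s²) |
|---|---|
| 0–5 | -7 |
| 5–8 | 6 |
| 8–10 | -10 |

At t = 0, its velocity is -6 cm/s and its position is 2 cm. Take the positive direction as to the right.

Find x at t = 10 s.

On each constant-a segment, Δv = aΔt and Δx = v₀Δt + ½aΔt²; chain segment to segment.
0–5 s: v starts -6 cm/s; Δx = -6·5 + ½·-7·5² = -117.5 cm; v ends -41 cm/s.
5–8 s: v starts -41 cm/s; Δx = -41·3 + ½·6·3² = -96 cm; v ends -23 cm/s.
8–10 s: v starts -23 cm/s; Δx = -23·2 + ½·-10·2² = -66 cm; v ends -43 cm/s.
x(10) = 2 + Σ Δx = -277.5 cm.

-277.5 cm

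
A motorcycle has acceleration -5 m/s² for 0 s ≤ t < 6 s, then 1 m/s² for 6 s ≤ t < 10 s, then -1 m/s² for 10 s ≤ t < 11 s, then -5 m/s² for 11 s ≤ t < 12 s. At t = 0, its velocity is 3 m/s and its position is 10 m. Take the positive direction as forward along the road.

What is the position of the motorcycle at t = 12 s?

-212 m

On each constant-a segment, Δv = aΔt and Δx = v₀Δt + ½aΔt²; chain segment to segment.
0–6 s: v starts 3 m/s; Δx = 3·6 + ½·-5·6² = -72 m; v ends -27 m/s.
6–10 s: v starts -27 m/s; Δx = -27·4 + ½·1·4² = -100 m; v ends -23 m/s.
10–11 s: v starts -23 m/s; Δx = -23·1 + ½·-1·1² = -23.5 m; v ends -24 m/s.
11–12 s: v starts -24 m/s; Δx = -24·1 + ½·-5·1² = -26.5 m; v ends -29 m/s.
x(12) = 10 + Σ Δx = -212 m.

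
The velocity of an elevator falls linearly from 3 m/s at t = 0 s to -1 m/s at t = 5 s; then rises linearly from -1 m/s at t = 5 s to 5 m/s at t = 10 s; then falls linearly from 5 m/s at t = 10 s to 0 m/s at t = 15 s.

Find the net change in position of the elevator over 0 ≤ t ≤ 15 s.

Displacement is the signed area under the v-t curve.
0–5 s: ½(3 + -1)(5) = 5 m
5–10 s: ½(-1 + 5)(5) = 10 m
10–15 s: ½(5 + 0)(5) = 12.5 m
Net displacement = 27.5 m

27.5 m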